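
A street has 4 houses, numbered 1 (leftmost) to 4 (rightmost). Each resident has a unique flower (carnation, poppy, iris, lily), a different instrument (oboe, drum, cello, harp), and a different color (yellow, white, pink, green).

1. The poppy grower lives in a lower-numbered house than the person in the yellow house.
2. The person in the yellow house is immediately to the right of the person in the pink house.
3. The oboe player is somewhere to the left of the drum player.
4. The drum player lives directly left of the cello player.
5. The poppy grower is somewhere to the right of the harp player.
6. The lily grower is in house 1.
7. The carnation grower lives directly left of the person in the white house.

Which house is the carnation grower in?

From clue 6, the lily grower must be in house 1.
The only flower still possible for house 4 is iris.
So house 4 gets cello for instrument.
The drum player is in house 3 (clue 4).
So house 1 gets green for color.
House 2 color: only pink fits.
By clue 2, the person in the yellow house is in house 3.
House 4's color must be white (nothing else left).
Clue 1: the poppy grower is in house 2.
Clue 5: the harp player is in house 1.
Clue 7: the carnation grower is in house 3.
The only instrument still possible for house 2 is oboe.
So: house 1 = lily/harp/green, house 2 = poppy/oboe/pink, house 3 = carnation/drum/yellow, house 4 = iris/cello/white.

3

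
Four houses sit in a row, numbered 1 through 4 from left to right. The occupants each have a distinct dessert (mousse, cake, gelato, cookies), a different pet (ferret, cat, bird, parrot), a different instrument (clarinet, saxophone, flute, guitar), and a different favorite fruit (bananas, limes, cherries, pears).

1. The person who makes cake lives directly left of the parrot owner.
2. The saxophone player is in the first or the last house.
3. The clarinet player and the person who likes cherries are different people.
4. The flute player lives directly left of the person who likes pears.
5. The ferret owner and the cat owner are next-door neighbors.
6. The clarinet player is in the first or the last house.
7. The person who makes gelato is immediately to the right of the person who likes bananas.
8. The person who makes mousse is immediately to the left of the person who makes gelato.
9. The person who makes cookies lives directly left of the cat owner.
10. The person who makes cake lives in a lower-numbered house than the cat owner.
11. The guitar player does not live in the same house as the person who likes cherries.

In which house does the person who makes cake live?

1

House 4's dessert must be gelato (nothing else left).
Clue 7 places the person who likes bananas in house 3.
Clue 8 places the person who makes mousse in house 3.
The only instrument still possible for house 2 is guitar.
House 3's instrument must be flute (nothing else left).
Clue 4: the person who likes pears is in house 4.
The only favorite fruit still possible for house 2 is limes.
Clue 3 places the clarinet player in house 4.
That leaves saxophone as the instrument for house 1.
House 1 favorite fruit: only cherries fits.
The person who makes cake is narrowed to house 1 or 2; consider each.
Placing it in house 2 leads to a contradiction, so it's in house 1.
From clue 1, the parrot owner must be in house 2.
That leaves cookies as the dessert for house 2.
Clue 5 places the ferret owner in house 4.
That leaves bird as the pet for house 1.
So house 3 gets cat for pet.
So: house 1 = cake/bird/saxophone/cherries, house 2 = cookies/parrot/guitar/limes, house 3 = mousse/cat/flute/bananas, house 4 = gelato/ferret/clarinet/pears.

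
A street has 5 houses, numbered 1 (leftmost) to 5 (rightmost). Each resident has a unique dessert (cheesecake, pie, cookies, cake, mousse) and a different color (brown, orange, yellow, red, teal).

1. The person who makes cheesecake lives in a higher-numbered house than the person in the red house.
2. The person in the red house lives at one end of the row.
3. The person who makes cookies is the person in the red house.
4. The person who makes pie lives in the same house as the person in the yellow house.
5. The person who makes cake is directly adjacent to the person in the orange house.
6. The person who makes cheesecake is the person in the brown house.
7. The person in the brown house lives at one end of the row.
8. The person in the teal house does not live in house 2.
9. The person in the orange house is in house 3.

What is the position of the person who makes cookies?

Clue 2: the person in the red house is in house 1.
From clue 3, the person who makes cookies must be in house 1.
The person in the brown house is in house 5 (clue 7).
By clue 9, the person in the orange house is in house 3.
The only color still possible for house 2 is yellow.
House 4's color must be teal (nothing else left).
The person who makes pie is in house 2 (clue 4).
Clue 6 places the person who makes cheesecake in house 5.
House 3 dessert: only mousse fits.
That leaves cake as the dessert for house 4.
So: house 1 = cookies/red, house 2 = pie/yellow, house 3 = mousse/orange, house 4 = cake/teal, house 5 = cheesecake/brown.

1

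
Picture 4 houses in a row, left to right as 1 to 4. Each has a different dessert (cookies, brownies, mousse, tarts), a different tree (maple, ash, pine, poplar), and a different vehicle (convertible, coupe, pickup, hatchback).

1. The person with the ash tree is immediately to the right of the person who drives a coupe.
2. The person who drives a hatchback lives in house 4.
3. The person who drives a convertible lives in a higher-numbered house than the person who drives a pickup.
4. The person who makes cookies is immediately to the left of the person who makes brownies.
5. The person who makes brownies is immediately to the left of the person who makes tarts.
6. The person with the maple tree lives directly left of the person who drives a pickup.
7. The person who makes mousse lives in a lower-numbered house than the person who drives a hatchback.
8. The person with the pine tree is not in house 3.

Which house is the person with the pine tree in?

4

The person who drives a hatchback is in house 4 (clue 2).
House 4's dessert must be tarts (nothing else left).
House 1 vehicle: only coupe fits.
The person with the ash tree is in house 2 (clue 1).
The person who drives a convertible is in house 3 (clue 3).
The person who drives a pickup is in house 2 (clue 3).
By clue 5, the person who makes brownies is in house 3.
The person with the maple tree is in house 1 (clue 6).
House 3 tree: only poplar fits.
So house 4 gets pine for tree.
Clue 4 places the person who makes cookies in house 2.
House 1 dessert: only mousse fits.
So: house 1 = mousse/maple/coupe, house 2 = cookies/ash/pickup, house 3 = brownies/poplar/convertible, house 4 = tarts/pine/hatchback.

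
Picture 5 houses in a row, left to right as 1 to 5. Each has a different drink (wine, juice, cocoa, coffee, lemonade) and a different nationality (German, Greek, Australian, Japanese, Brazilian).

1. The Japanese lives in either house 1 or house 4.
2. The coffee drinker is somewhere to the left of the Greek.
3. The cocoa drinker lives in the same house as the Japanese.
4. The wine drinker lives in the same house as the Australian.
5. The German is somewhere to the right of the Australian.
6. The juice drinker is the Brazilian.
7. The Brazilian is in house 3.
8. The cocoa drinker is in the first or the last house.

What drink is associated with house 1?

Clue 7 places the Brazilian in house 3.
The cocoa drinker is in house 1 (clue 8).
Clue 3 places the Japanese in house 1.
By clue 6, the juice drinker is in house 3.
That leaves lemonade as the drink for house 5.
House 2 nationality: only Australian fits.
Clue 4: the wine drinker is in house 2.
That leaves coffee as the drink for house 4.
Clue 2: the Greek is in house 5.
House 4 nationality: only German fits.
So: house 1 = cocoa/Japanese, house 2 = wine/Australian, house 3 = juice/Brazilian, house 4 = coffee/German, house 5 = lemonade/Greek.

cocoa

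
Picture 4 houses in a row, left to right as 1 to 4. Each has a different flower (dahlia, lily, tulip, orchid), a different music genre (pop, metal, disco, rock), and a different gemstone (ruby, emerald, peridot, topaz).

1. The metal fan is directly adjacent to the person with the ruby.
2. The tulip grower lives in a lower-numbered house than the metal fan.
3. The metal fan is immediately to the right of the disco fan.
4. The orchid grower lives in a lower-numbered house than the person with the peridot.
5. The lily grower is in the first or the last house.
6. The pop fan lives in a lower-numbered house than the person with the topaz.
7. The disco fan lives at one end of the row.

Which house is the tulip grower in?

Clue 7 places the disco fan in house 1.
From clue 3, the metal fan must be in house 2.
House 4 music genre: only rock fits.
By clue 2, the tulip grower is in house 1.
Clue 6: the person with the topaz is in house 4.
So house 3 gets pop for music genre.
The orchid grower is in house 2 (clue 4).
Clue 4 places the person with the peridot in house 3.
House 3's flower must be dahlia (nothing else left).
House 4 flower: only lily fits.
House 2 gemstone: only emerald fits.
The only gemstone still possible for house 1 is ruby.
So: house 1 = tulip/disco/ruby, house 2 = orchid/metal/emerald, house 3 = dahlia/pop/peridot, house 4 = lily/rock/topaz.

1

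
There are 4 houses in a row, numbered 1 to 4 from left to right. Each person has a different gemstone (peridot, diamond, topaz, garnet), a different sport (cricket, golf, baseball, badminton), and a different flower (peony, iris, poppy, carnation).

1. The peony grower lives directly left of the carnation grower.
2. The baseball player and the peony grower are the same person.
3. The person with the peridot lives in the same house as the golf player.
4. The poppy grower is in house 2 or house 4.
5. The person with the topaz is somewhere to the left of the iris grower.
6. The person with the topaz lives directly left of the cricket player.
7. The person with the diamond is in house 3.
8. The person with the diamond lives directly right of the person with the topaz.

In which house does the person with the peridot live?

Clue 7 places the person with the diamond in house 3.
Clue 8: the person with the topaz is in house 2.
House 1's flower must be peony (nothing else left).
Clue 1 places the carnation grower in house 2.
By clue 2, the baseball player is in house 1.
The cricket player is in house 3 (clue 6).
The only sport still possible for house 2 is badminton.
House 4 sport: only golf fits.
House 3's flower must be iris (nothing else left).
That leaves poppy as the flower for house 4.
Clue 3 places the person with the peridot in house 4.
The only gemstone still possible for house 1 is garnet.
So: house 1 = garnet/baseball/peony, house 2 = topaz/badminton/carnation, house 3 = diamond/cricket/iris, house 4 = peridot/golf/poppy.

4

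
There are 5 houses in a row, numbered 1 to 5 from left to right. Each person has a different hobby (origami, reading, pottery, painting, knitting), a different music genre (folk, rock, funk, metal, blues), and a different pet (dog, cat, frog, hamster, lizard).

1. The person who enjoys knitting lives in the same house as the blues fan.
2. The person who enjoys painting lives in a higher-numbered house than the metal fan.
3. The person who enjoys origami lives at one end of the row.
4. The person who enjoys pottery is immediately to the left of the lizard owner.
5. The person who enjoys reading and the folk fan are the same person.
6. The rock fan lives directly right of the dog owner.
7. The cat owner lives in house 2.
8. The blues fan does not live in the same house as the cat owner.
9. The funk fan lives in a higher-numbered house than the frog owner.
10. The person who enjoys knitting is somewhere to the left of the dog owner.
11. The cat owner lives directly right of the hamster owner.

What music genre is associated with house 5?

rock

By clue 7, the cat owner is in house 2.
By clue 11, the hamster owner is in house 1.
House 5 pet: only lizard fits.
Clue 4 places the person who enjoys pottery in house 4.
The person who enjoys knitting is narrowed to house 1 or 3; consider each.
Placing it in house 1 leads to a contradiction, so it's in house 3.
Clue 1 places the blues fan in house 3.
Clue 10: the dog owner is in house 4.
So house 3 gets frog for pet.
The rock fan is in house 5 (clue 6).
So house 4 gets funk for music genre.
The person who enjoys origami is narrowed to house 1 or 5; consider each.
Placing it in house 5 leads to a contradiction, so it's in house 1.
The only hobby still possible for house 2 is reading.
House 5's hobby must be painting (nothing else left).
By clue 5, the folk fan is in house 2.
House 1's music genre must be metal (nothing else left).
So: house 1 = origami/metal/hamster, house 2 = reading/folk/cat, house 3 = knitting/blues/frog, house 4 = pottery/funk/dog, house 5 = painting/rock/lizard.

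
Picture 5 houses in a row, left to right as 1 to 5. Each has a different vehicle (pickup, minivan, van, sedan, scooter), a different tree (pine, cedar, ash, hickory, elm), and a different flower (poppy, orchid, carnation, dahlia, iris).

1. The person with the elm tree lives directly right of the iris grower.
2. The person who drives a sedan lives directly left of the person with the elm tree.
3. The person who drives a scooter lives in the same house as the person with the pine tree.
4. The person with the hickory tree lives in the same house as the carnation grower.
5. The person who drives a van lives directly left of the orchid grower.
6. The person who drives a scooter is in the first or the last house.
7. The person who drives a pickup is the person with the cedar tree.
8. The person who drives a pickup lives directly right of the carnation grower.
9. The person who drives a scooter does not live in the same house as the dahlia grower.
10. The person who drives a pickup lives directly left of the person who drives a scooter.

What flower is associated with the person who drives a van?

Clue 10: the person who drives a pickup is in house 4.
Clue 10: the person who drives a scooter is in house 5.
From clue 3, the person with the pine tree must be in house 5.
Clue 7 places the person with the cedar tree in house 4.
Clue 8 places the carnation grower in house 3.
House 5's flower must be poppy (nothing else left).
By clue 4, the person with the hickory tree is in house 3.
The only tree still possible for house 1 is ash.
House 2's tree must be elm (nothing else left).
From clue 1, the iris grower must be in house 1.
The person who drives a sedan is in house 1 (clue 2).
House 2's vehicle must be minivan (nothing else left).
That leaves van as the vehicle for house 3.
From clue 5, the orchid grower must be in house 4.
The only flower still possible for house 2 is dahlia.
So: house 1 = sedan/ash/iris, house 2 = minivan/elm/dahlia, house 3 = van/hickory/carnation, house 4 = pickup/cedar/orchid, house 5 = scooter/pine/poppy.

carnation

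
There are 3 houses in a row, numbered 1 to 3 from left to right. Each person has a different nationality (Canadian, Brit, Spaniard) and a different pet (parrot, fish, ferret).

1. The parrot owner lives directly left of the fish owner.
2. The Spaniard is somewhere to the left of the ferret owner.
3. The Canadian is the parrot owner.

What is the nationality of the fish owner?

Spaniard

House 3 nationality: only Brit fits.
House 1 pet: only parrot fits.
Clue 1: the fish owner is in house 2.
The Canadian is in house 1 (clue 3).
That leaves Spaniard as the nationality for house 2.
So house 3 gets ferret for pet.
So: house 1 = Canadian/parrot, house 2 = Spaniard/fish, house 3 = Brit/ferret.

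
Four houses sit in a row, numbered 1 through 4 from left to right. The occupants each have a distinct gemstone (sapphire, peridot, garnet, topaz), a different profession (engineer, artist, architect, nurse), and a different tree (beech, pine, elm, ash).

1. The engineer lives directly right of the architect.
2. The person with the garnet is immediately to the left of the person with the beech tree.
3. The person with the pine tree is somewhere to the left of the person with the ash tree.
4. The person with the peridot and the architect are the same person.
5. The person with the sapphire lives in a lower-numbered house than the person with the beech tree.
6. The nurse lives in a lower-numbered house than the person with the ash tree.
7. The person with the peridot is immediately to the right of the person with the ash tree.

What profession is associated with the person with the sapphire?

nurse

Clue 7 places the person with the peridot in house 3.
From clue 7, the person with the ash tree must be in house 2.
House 4's gemstone must be topaz (nothing else left).
By clue 2, the person with the garnet is in house 2.
Clue 2 places the person with the beech tree in house 3.
From clue 3, the person with the pine tree must be in house 1.
By clue 4, the architect is in house 3.
The nurse is in house 1 (clue 6).
The only gemstone still possible for house 1 is sapphire.
So house 4 gets elm for tree.
The engineer is in house 4 (clue 1).
So house 2 gets artist for profession.
So: house 1 = sapphire/nurse/pine, house 2 = garnet/artist/ash, house 3 = peridot/architect/beech, house 4 = topaz/engineer/elm.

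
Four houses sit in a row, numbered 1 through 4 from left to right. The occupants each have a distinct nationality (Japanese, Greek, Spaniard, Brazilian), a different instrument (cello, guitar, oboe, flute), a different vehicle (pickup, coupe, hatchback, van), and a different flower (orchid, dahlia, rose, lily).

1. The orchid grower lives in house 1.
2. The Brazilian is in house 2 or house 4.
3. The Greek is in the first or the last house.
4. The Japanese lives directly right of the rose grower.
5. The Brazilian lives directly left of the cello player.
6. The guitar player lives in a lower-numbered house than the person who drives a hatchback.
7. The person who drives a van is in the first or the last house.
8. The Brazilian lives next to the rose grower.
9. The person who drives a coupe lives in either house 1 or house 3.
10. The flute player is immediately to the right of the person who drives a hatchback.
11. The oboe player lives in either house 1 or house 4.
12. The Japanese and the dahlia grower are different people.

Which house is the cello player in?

Clue 1 places the orchid grower in house 1.
Clue 5 places the Brazilian in house 2.
By clue 5, the cello player is in house 3.
House 2 instrument: only guitar fits.
So house 4 gets flute for instrument.
The only flower still possible for house 3 is rose.
By clue 4, the Japanese is in house 4.
Clue 6 places the person who drives a hatchback in house 3.
The dahlia grower is in house 2 (clue 12).
The only nationality still possible for house 1 is Greek.
That leaves Spaniard as the nationality for house 3.
House 1 instrument: only oboe fits.
House 2 vehicle: only pickup fits.
That leaves van as the vehicle for house 4.
That leaves lily as the flower for house 4.
House 1 vehicle: only coupe fits.
So: house 1 = Greek/oboe/coupe/orchid, house 2 = Brazilian/guitar/pickup/dahlia, house 3 = Spaniard/cello/hatchback/rose, house 4 = Japanese/flute/van/lily.

3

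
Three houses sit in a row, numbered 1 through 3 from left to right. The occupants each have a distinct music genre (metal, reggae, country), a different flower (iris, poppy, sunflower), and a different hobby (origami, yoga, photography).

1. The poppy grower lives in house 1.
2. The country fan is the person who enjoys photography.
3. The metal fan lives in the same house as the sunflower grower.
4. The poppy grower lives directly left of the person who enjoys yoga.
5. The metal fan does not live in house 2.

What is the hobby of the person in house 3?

origami

Clue 1 places the poppy grower in house 1.
Clue 4: the person who enjoys yoga is in house 2.
By clue 3, the metal fan is in house 3.
By clue 3, the sunflower grower is in house 3.
The only music genre still possible for house 1 is country.
That leaves reggae as the music genre for house 2.
So house 2 gets iris for flower.
Clue 2 places the person who enjoys photography in house 1.
So house 3 gets origami for hobby.
So: house 1 = country/poppy/photography, house 2 = reggae/iris/yoga, house 3 = metal/sunflower/origami.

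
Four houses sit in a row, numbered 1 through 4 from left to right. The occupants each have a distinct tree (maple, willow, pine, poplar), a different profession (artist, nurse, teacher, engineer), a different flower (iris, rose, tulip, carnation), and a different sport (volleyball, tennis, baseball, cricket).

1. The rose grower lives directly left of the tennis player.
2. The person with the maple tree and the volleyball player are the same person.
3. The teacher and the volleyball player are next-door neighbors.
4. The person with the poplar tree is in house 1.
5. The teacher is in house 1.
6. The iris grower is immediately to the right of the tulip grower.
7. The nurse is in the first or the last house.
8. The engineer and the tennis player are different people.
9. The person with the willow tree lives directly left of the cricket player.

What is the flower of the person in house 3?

Clue 4: the person with the poplar tree is in house 1.
Clue 5: the teacher is in house 1.
By clue 3, the volleyball player is in house 2.
That leaves nurse as the profession for house 4.
House 1's sport must be baseball (nothing else left).
Clue 2 places the person with the maple tree in house 2.
The only tree still possible for house 3 is willow.
House 4's tree must be pine (nothing else left).
The cricket player is in house 4 (clue 9).
House 3 sport: only tennis fits.
Clue 1: the rose grower is in house 2.
From clue 8, the engineer must be in house 2.
So house 3 gets artist for profession.
Clue 6: the iris grower is in house 4.
Clue 6 places the tulip grower in house 3.
The only flower still possible for house 1 is carnation.
So: house 1 = poplar/teacher/carnation/baseball, house 2 = maple/engineer/rose/volleyball, house 3 = willow/artist/tulip/tennis, house 4 = pine/nurse/iris/cricket.

tulip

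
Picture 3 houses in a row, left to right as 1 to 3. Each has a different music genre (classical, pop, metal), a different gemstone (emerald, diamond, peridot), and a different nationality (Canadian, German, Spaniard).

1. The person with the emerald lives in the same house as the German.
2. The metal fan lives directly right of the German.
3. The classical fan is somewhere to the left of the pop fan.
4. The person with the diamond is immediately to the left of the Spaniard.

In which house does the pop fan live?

The only music genre still possible for house 1 is classical.
The only gemstone still possible for house 3 is peridot.
The metal fan is narrowed to house 2 or 3; consider each.
Placing it in house 3 leads to a contradiction, so it's in house 2.
Clue 2 places the German in house 1.
The only music genre still possible for house 3 is pop.
Clue 1: the person with the emerald is in house 1.
The only gemstone still possible for house 2 is diamond.
From clue 4, the Spaniard must be in house 3.
House 2's nationality must be Canadian (nothing else left).
So: house 1 = classical/emerald/German, house 2 = metal/diamond/Canadian, house 3 = pop/peridot/Spaniard.

3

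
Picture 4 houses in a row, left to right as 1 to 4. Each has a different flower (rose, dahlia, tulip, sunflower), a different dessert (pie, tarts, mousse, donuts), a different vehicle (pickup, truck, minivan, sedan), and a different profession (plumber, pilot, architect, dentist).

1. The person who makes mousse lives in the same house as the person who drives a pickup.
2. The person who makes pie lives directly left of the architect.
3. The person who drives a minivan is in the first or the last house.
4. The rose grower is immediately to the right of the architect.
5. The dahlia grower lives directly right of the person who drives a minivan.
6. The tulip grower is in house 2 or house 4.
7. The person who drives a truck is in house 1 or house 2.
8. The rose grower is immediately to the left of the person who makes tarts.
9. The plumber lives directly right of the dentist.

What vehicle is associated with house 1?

minivan

Clue 5: the dahlia grower is in house 2.
From clue 5, the person who drives a minivan must be in house 1.
Clue 8 places the rose grower in house 3.
From clue 8, the person who makes tarts must be in house 4.
So house 1 gets sunflower for flower.
House 4 flower: only tulip fits.
From clue 4, the architect must be in house 2.
The only vehicle still possible for house 2 is truck.
House 4 vehicle: only sedan fits.
The person who makes mousse is in house 3 (clue 1).
Clue 2: the person who makes pie is in house 1.
By clue 9, the plumber is in house 4.
From clue 9, the dentist must be in house 3.
House 2's dessert must be donuts (nothing else left).
That leaves pickup as the vehicle for house 3.
House 1 profession: only pilot fits.
So: house 1 = sunflower/pie/minivan/pilot, house 2 = dahlia/donuts/truck/architect, house 3 = rose/mousse/pickup/dentist, house 4 = tulip/tarts/sedan/plumber.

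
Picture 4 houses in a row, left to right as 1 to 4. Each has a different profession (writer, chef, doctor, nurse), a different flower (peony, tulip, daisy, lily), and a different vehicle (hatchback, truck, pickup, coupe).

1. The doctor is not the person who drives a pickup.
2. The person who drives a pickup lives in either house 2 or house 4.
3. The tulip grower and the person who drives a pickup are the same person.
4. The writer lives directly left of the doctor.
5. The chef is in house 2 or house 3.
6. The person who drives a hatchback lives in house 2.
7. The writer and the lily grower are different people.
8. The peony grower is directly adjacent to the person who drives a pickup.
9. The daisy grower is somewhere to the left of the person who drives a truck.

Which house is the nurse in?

4

The person who drives a hatchback is in house 2 (clue 6).
House 1 vehicle: only coupe fits.
So house 3 gets truck for vehicle.
That leaves pickup as the vehicle for house 4.
The tulip grower is in house 4 (clue 3).
Clue 8: the peony grower is in house 3.
That leaves nurse as the profession for house 4.
So house 1 gets writer for profession.
From clue 4, the doctor must be in house 2.
Clue 7 places the lily grower in house 2.
House 3's profession must be chef (nothing else left).
That leaves daisy as the flower for house 1.
So: house 1 = writer/daisy/coupe, house 2 = doctor/lily/hatchback, house 3 = chef/peony/truck, house 4 = nurse/tulip/pickup.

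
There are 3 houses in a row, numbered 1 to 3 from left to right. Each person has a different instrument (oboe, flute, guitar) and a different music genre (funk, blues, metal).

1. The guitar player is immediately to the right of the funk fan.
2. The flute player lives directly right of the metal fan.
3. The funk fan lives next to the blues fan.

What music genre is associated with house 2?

House 1 instrument: only oboe fits.
So house 3 gets blues for music genre.
Clue 3: the funk fan is in house 2.
House 1 music genre: only metal fits.
Clue 1: the guitar player is in house 3.
Clue 2: the flute player is in house 2.
So: house 1 = oboe/metal, house 2 = flute/funk, house 3 = guitar/blues.

funk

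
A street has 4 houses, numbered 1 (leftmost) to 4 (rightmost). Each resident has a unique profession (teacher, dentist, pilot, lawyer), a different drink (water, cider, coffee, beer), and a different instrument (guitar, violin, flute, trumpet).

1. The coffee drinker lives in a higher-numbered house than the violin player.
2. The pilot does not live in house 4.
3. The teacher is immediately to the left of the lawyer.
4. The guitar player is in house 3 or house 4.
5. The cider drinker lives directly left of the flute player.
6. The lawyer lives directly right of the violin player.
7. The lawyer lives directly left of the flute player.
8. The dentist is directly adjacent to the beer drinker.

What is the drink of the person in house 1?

That leaves dentist as the profession for house 4.
Clue 8 places the beer drinker in house 3.
House 1 drink: only water fits.
House 4 drink: only coffee fits.
Clue 5: the flute player is in house 3.
Clue 7 places the lawyer in house 2.
House 3's profession must be pilot (nothing else left).
That leaves cider as the drink for house 2.
From clue 6, the violin player must be in house 1.
House 1 profession: only teacher fits.
That leaves trumpet as the instrument for house 2.
House 4's instrument must be guitar (nothing else left).
So: house 1 = teacher/water/violin, house 2 = lawyer/cider/trumpet, house 3 = pilot/beer/flute, house 4 = dentist/coffee/guitar.

water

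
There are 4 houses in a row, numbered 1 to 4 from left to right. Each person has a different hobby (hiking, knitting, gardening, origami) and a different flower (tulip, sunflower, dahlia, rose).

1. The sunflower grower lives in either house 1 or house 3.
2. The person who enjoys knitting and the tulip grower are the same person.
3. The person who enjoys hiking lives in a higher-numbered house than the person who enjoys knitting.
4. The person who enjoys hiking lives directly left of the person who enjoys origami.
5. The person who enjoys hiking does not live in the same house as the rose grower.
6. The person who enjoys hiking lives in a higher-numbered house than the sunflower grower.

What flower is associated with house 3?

dahlia

By clue 6, the sunflower grower is in house 1.
By clue 3, the person who enjoys hiking is in house 3.
Clue 3 places the person who enjoys knitting in house 2.
By clue 4, the person who enjoys origami is in house 4.
So house 1 gets gardening for hobby.
Clue 2 places the tulip grower in house 2.
House 3's flower must be dahlia (nothing else left).
The only flower still possible for house 4 is rose.
So: house 1 = gardening/sunflower, house 2 = knitting/tulip, house 3 = hiking/dahlia, house 4 = origami/rose.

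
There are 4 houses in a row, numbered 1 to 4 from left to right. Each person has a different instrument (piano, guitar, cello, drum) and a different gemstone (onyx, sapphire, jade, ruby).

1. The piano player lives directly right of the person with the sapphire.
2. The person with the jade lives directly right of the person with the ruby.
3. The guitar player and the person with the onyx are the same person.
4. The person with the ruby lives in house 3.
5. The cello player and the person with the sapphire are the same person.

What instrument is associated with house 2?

cello

By clue 4, the person with the ruby is in house 3.
From clue 2, the person with the jade must be in house 4.
House 4 instrument: only drum fits.
So house 3 gets piano for instrument.
The person with the sapphire is in house 2 (clue 1).
By clue 5, the cello player is in house 2.
House 1 instrument: only guitar fits.
That leaves onyx as the gemstone for house 1.
So: house 1 = guitar/onyx, house 2 = cello/sapphire, house 3 = piano/ruby, house 4 = drum/jade.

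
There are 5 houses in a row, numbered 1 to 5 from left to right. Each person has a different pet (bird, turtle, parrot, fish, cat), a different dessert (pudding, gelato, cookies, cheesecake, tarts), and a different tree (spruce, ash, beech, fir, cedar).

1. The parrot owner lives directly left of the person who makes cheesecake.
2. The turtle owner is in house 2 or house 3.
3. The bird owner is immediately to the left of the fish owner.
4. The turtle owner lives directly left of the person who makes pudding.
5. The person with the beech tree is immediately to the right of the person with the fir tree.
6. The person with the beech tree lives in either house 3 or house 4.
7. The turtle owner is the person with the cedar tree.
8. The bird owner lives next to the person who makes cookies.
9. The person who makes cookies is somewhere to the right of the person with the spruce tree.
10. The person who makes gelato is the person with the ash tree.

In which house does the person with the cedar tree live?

House 5 tree: only ash fits.
Clue 10: the person who makes gelato is in house 5.
House 1 dessert: only tarts fits.
So house 1 gets spruce for tree.
House 4's tree must be beech (nothing else left).
Clue 5 places the person with the fir tree in house 3.
House 2 tree: only cedar fits.
Clue 7: the turtle owner is in house 2.
From clue 4, the person who makes pudding must be in house 3.
Clue 8 places the bird owner in house 3.
House 1's pet must be parrot (nothing else left).
From clue 1, the person who makes cheesecake must be in house 2.
Clue 3 places the fish owner in house 4.
So house 5 gets cat for pet.
House 4 dessert: only cookies fits.
So: house 1 = parrot/tarts/spruce, house 2 = turtle/cheesecake/cedar, house 3 = bird/pudding/fir, house 4 = fish/cookies/beech, house 5 = cat/gelato/ash.

2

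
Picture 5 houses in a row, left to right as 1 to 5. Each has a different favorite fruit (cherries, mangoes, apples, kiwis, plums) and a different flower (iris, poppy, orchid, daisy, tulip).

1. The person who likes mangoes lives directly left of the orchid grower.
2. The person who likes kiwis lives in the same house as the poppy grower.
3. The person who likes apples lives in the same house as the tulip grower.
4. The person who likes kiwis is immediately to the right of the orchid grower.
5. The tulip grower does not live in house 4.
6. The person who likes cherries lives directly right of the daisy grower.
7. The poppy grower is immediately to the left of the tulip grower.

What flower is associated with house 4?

poppy

By clue 2, the person who likes kiwis is in house 4.
Clue 2: the poppy grower is in house 4.
By clue 4, the orchid grower is in house 3.
The tulip grower is in house 5 (clue 7).
By clue 1, the person who likes mangoes is in house 2.
Clue 3: the person who likes apples is in house 5.
The only favorite fruit still possible for house 1 is plums.
That leaves cherries as the favorite fruit for house 3.
By clue 6, the daisy grower is in house 2.
So house 1 gets iris for flower.
So: house 1 = plums/iris, house 2 = mangoes/daisy, house 3 = cherries/orchid, house 4 = kiwis/poppy, house 5 = apples/tulip.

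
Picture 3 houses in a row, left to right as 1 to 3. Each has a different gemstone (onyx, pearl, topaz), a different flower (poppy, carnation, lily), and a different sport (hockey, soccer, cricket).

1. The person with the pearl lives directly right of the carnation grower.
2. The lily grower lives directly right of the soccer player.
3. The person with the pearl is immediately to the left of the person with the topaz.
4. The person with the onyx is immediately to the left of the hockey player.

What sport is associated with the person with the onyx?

soccer

By clue 3, the person with the pearl is in house 2.
By clue 3, the person with the topaz is in house 3.
House 1's gemstone must be onyx (nothing else left).
The carnation grower is in house 1 (clue 1).
Clue 4: the hockey player is in house 2.
House 1's sport must be soccer (nothing else left).
That leaves cricket as the sport for house 3.
Clue 2: the lily grower is in house 2.
That leaves poppy as the flower for house 3.
So: house 1 = onyx/carnation/soccer, house 2 = pearl/lily/hockey, house 3 = topaz/poppy/cricket.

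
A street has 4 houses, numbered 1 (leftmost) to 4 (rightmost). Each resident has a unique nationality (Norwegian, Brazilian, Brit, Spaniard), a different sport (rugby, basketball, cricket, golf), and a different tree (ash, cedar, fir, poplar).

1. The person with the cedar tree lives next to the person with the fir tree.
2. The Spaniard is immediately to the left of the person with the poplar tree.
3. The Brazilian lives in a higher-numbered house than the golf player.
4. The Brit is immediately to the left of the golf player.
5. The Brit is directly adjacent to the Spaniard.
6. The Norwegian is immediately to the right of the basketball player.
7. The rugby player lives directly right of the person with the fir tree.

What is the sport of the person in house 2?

The Brazilian is narrowed to house 3 or 4; consider each.
Placing it in house 3 leads to a contradiction, so it's in house 4.
The Brit is narrowed to house 1 or 2; consider each.
Placing it in house 1 leads to a contradiction, so it's in house 2.
Clue 4 places the golf player in house 3.
House 1 nationality: only Spaniard fits.
The only nationality still possible for house 3 is Norwegian.
Clue 2: the person with the poplar tree is in house 2.
Clue 6: the basketball player is in house 2.
The only sport still possible for house 1 is cricket.
The only sport still possible for house 4 is rugby.
By clue 1, the person with the cedar tree is in house 4.
Clue 1 places the person with the fir tree in house 3.
So house 1 gets ash for tree.
So: house 1 = Spaniard/cricket/ash, house 2 = Brit/basketball/poplar, house 3 = Norwegian/golf/fir, house 4 = Brazilian/rugby/cedar.

basketball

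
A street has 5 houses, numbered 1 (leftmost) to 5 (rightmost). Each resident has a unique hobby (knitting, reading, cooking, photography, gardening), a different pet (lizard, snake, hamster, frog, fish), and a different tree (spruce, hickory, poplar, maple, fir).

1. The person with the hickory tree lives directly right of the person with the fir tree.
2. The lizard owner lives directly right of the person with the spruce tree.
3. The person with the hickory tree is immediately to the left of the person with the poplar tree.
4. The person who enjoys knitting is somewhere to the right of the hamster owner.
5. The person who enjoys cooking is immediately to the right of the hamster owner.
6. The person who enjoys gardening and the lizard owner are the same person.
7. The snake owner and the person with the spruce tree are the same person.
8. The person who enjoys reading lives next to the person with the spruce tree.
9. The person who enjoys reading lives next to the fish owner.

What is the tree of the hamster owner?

The person with the fir tree is narrowed to house 1 or 2 or 3; consider each.
Placing it in house 2 and house 3 leads to a contradiction, so it's in house 1.
The person with the hickory tree is in house 2 (clue 1).
From clue 3, the person with the poplar tree must be in house 3.
That leaves maple as the tree for house 5.
From clue 2, the lizard owner must be in house 5.
By clue 6, the person who enjoys gardening is in house 5.
Clue 7 places the snake owner in house 4.
House 1 hobby: only photography fits.
House 2's pet must be fish (nothing else left).
That leaves spruce as the tree for house 4.
The only hobby still possible for house 3 is reading.
The person who enjoys cooking is narrowed to house 2 or 4; consider each.
Placing it in house 4 leads to a contradiction, so it's in house 2.
The hamster owner is in house 1 (clue 5).
House 4 hobby: only knitting fits.
House 3 pet: only frog fits.
So: house 1 = photography/hamster/fir, house 2 = cooking/fish/hickory, house 3 = reading/frog/poplar, house 4 = knitting/snake/spruce, house 5 = gardening/lizard/maple.

fir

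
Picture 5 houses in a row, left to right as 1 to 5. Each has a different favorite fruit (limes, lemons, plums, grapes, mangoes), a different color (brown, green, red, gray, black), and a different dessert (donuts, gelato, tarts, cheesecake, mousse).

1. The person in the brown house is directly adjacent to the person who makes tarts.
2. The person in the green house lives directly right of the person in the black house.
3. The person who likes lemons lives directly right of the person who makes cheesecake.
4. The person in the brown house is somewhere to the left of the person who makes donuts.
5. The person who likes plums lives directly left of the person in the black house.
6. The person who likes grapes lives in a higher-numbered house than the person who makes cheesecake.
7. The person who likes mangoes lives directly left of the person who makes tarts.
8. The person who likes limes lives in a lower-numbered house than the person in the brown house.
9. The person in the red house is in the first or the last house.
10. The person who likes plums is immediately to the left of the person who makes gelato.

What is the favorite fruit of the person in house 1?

The person in the red house is narrowed to house 1 or 5; consider each.
Placing it in house 5 leads to a contradiction, so it's in house 1.
The person who likes limes is narrowed to house 1 or 2 or 3; consider each.
Placing it in house 1 and house 3 leads to a contradiction, so it's in house 2.
That leaves mousse as the dessert for house 1.
House 3's dessert must be cheesecake (nothing else left).
Clue 3 places the person who likes lemons in house 4.
That leaves grapes as the favorite fruit for house 5.
So house 5 gets donuts for dessert.
From clue 1, the person in the brown house must be in house 3.
That leaves green as the color for house 5.
Clue 2 places the person in the black house in house 4.
By clue 5, the person who likes plums is in house 3.
The person who makes gelato is in house 4 (clue 10).
House 1 favorite fruit: only mangoes fits.
The only color still possible for house 2 is gray.
House 2 dessert: only tarts fits.
So: house 1 = mangoes/red/mousse, house 2 = limes/gray/tarts, house 3 = plums/brown/cheesecake, house 4 = lemons/black/gelato, house 5 = grapes/green/donuts.

mangoes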